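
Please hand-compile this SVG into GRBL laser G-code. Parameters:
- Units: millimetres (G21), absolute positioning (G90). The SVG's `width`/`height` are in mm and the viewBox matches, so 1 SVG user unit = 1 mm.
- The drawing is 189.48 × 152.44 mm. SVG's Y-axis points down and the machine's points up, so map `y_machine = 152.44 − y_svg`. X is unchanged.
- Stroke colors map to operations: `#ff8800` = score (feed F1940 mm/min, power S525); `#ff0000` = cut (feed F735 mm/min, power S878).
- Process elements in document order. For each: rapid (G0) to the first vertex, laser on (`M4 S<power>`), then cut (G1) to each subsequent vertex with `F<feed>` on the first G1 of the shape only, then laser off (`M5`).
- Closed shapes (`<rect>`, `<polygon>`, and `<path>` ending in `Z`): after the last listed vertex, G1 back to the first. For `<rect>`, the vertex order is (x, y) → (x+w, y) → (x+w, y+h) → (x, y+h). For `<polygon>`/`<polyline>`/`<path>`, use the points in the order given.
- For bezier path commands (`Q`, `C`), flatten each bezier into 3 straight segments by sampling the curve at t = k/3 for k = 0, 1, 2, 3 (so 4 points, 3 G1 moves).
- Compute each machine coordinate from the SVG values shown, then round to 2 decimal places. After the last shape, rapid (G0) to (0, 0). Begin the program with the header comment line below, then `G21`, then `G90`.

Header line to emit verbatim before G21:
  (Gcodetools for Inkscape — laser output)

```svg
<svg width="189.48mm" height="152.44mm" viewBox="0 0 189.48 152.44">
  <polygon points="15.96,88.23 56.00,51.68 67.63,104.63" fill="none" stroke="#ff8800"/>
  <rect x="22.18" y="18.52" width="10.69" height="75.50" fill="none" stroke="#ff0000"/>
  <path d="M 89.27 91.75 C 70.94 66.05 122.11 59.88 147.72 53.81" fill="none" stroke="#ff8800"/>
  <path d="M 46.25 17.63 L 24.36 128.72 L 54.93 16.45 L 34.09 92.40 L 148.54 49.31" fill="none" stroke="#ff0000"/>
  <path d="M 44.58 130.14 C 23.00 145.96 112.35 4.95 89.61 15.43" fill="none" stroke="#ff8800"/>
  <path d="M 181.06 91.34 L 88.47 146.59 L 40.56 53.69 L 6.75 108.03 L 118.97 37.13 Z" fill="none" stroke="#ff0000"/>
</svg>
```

(Gcodetools for Inkscape — laser output)
G21
G90
G0 X15.96 Y64.21
M4 S525
G1 X56.00 Y100.76 F1940
G1 X67.63 Y47.81
G1 X15.96 Y64.21
M5
G0 X22.18 Y133.92
M4 S878
G1 X32.87 Y133.92 F735
G1 X32.87 Y58.42
G1 X22.18 Y58.42
G1 X22.18 Y133.92
M5
G0 X89.27 Y60.69
M4 S525
G1 X90.59 Y80.60 F1940
G1 X117.11 Y91.81
G1 X147.72 Y98.63
M5
G0 X46.25 Y134.81
M4 S878
G1 X24.36 Y23.72 F735
G1 X54.93 Y135.99
G1 X34.09 Y60.04
G1 X148.54 Y103.13
M5
G0 X44.58 Y22.30
M4 S525
G1 X51.72 Y47.34 F1940
G1 X83.25 Y108.41
G1 X89.61 Y137.01
M5
G0 X181.06 Y61.10
M4 S878
G1 X88.47 Y5.85 F735
G1 X40.56 Y98.75
G1 X6.75 Y44.41
G1 X118.97 Y115.31
G1 X181.06 Y61.10
M5
G0 X0.00 Y0.00

viewBox `0 0 189.48 152.44` with mm width/height → 1 unit = 1 mm. Flip: y_m = 152.44 − y_svg.

**Shape 1** — `<polygon>` regular polygon, stroke `#ff8800` → score (S525, F1940). Machine vertices: (15.96,64.21) → (56.00,100.76) → (67.63,47.81) → (15.96,64.21). Closed: final G1 returns to the first vertex.

**Shape 2** — `<rect>` rectangle, stroke `#ff0000` → cut (S878, F735). Machine vertices: (22.18,133.92) → (32.87,133.92) → (32.87,58.42) → (22.18,58.42) → (22.18,133.92). Closed: final G1 returns to the first vertex.

**Shape 3** — `<path>` cubic bezier, stroke `#ff8800` → score (S525, F1940). Control points (SVG): P0=(89.27,91.75), P1=(70.94,66.05), P2=(122.11,59.88), P3=(147.72,53.81); sampled at t=k/3. Machine vertices: (89.27,60.69) → (90.59,80.60) → (117.11,91.81) → (147.72,98.63). Open path.

**Shape 4** — `<path>` open polyline, stroke `#ff0000` → cut (S878, F735). Machine vertices: (46.25,134.81) → (24.36,23.72) → (54.93,135.99) → (34.09,60.04) → (148.54,103.13). Open path.

**Shape 5** — `<path>` cubic bezier, stroke `#ff8800` → score (S525, F1940). Control points (SVG): P0=(44.58,130.14), P1=(23.00,145.96), P2=(112.35,4.95), P3=(89.61,15.43); sampled at t=k/3. Machine vertices: (44.58,22.30) → (51.72,47.34) → (83.25,108.41) → (89.61,137.01). Open path.

**Shape 6** — `<path>` closed polygon, stroke `#ff0000` → cut (S878, F735). Machine vertices: (181.06,61.10) → (88.47,5.85) → (40.56,98.75) → (6.75,44.41) → (118.97,115.31) → (181.06,61.10). Closed: final G1 returns to the first vertex.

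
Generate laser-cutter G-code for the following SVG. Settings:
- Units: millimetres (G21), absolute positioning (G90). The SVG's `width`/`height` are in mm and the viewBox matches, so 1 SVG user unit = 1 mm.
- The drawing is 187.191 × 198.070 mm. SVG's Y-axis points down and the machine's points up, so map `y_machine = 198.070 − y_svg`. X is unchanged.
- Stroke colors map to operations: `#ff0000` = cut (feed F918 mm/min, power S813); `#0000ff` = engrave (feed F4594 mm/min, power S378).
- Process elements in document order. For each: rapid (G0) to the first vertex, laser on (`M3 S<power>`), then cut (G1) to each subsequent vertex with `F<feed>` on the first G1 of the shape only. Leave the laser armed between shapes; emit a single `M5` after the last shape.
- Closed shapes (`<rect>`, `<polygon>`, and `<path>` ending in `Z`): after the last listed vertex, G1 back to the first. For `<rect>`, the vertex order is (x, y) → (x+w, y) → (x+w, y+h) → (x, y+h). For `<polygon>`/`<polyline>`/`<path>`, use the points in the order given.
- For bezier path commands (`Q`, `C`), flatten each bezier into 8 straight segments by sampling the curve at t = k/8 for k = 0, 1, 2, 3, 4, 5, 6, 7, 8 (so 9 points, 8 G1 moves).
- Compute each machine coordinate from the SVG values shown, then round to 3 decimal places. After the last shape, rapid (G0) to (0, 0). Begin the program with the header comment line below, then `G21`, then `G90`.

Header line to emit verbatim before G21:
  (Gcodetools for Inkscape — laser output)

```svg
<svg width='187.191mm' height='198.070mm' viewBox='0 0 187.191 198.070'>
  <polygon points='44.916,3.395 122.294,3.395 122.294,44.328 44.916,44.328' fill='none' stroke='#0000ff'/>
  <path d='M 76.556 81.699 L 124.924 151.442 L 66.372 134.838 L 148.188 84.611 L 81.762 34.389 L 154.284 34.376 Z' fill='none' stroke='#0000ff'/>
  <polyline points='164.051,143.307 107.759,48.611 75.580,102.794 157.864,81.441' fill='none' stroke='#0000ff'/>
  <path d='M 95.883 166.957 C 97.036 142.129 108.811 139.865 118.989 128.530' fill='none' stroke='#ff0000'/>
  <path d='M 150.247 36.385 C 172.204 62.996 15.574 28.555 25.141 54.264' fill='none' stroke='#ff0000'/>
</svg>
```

Since the viewBox matches the mm dimensions, user units are millimetres directly. The only transform is the Y-flip y_m = 198.070 − y_svg.

Shape 1 is a rectangle drawn with `<polygon>`. Its stroke #0000ff means engrave at S378, F4594. After flipping Y the toolpath is (44.916,194.675) → (122.294,194.675) → (122.294,153.742) → (44.916,153.742) → (44.916,194.675), returning to the start.

Shape 2 is a closed polygon drawn with `<path>`. Its stroke #0000ff means engrave at S378, F4594. After flipping Y the toolpath is (76.556,116.371) → (124.924,46.628) → (66.372,63.232) → (148.188,113.459) → (81.762,163.681) → (154.284,163.694) → (76.556,116.371), returning to the start.

Shape 3 is a open polyline drawn with `<polyline>`. Its stroke #0000ff means engrave at S378, F4594. After flipping Y the toolpath is (164.051,54.763) → (107.759,149.459) → (75.580,95.276) → (157.864,116.629).

Shape 4 is a cubic bezier drawn with `<path>`. Its stroke #ff0000 means cut at S813, F918. After flipping Y the toolpath is (95.883,31.113) → (96.789,39.428) → (98.548,45.998) → (101.017,51.194) → (104.052,55.386) → (107.509,58.947) → (111.247,62.245) → (115.121,65.653) → (118.989,69.540).

Shape 5 is a cubic bezier drawn with `<path>`. Its stroke #ff0000 means cut at S813, F918. After flipping Y the toolpath is (150.247,161.685) → (150.783,154.331) → (138.617,151.280) → (117.789,151.112) → (92.340,152.407) → (66.311,153.744) → (43.740,153.703) → (28.670,150.864) → (25.141,143.806).

(Gcodetools for Inkscape — laser output)
G21
G90
G0 X44.916 Y194.675
M3 S378
G1 X122.294 Y194.675 F4594
G1 X122.294 Y153.742
G1 X44.916 Y153.742
G1 X44.916 Y194.675
G0 X76.556 Y116.371
M3 S378
G1 X124.924 Y46.628 F4594
G1 X66.372 Y63.232
G1 X148.188 Y113.459
G1 X81.762 Y163.681
G1 X154.284 Y163.694
G1 X76.556 Y116.371
G0 X164.051 Y54.763
M3 S378
G1 X107.759 Y149.459 F4594
G1 X75.580 Y95.276
G1 X157.864 Y116.629
G0 X95.883 Y31.113
M3 S813
G1 X96.789 Y39.428 F918
G1 X98.548 Y45.998
G1 X101.017 Y51.194
G1 X104.052 Y55.386
G1 X107.509 Y58.947
G1 X111.247 Y62.245
G1 X115.121 Y65.653
G1 X118.989 Y69.540
G0 X150.247 Y161.685
M3 S813
G1 X150.783 Y154.331 F918
G1 X138.617 Y151.280
G1 X117.789 Y151.112
G1 X92.340 Y152.407
G1 X66.311 Y153.744
G1 X43.740 Y153.703
G1 X28.670 Y150.864
G1 X25.141 Y143.806
M5
G0 X0.000 Y0.000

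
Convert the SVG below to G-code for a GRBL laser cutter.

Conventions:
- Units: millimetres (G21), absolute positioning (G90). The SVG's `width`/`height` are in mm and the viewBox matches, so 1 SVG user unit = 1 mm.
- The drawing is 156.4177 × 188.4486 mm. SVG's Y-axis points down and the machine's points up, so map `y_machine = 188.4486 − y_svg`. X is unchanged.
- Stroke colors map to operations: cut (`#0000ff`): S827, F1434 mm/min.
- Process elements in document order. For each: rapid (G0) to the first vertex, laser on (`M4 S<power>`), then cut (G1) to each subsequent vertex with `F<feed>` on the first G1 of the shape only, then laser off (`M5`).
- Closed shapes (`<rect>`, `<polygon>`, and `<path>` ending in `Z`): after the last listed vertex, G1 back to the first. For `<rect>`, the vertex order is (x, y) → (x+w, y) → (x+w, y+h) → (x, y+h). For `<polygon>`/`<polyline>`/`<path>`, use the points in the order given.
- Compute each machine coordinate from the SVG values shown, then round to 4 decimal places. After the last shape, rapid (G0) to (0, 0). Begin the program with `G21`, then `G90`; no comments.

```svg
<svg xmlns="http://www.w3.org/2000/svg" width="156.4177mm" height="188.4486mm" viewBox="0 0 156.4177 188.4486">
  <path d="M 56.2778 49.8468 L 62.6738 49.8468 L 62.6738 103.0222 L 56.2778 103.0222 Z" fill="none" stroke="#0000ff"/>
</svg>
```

G21
G90
G0 X56.2778 Y138.6018
M4 S827
G1 X62.6738 Y138.6018 F1434
G1 X62.6738 Y85.4264
G1 X56.2778 Y85.4264
G1 X56.2778 Y138.6018
M5
G0 X0.0000 Y0.0000

Since the viewBox matches the mm dimensions, user units are millimetres directly. The only transform is the Y-flip y_m = 188.4486 − y_svg.

Shape 1 is a rectangle drawn with `<path>`. Its stroke #0000ff means cut at S827, F1434. After flipping Y the toolpath is (56.2778,138.6018) → (62.6738,138.6018) → (62.6738,85.4264) → (56.2778,85.4264) → (56.2778,138.6018), returning to the start.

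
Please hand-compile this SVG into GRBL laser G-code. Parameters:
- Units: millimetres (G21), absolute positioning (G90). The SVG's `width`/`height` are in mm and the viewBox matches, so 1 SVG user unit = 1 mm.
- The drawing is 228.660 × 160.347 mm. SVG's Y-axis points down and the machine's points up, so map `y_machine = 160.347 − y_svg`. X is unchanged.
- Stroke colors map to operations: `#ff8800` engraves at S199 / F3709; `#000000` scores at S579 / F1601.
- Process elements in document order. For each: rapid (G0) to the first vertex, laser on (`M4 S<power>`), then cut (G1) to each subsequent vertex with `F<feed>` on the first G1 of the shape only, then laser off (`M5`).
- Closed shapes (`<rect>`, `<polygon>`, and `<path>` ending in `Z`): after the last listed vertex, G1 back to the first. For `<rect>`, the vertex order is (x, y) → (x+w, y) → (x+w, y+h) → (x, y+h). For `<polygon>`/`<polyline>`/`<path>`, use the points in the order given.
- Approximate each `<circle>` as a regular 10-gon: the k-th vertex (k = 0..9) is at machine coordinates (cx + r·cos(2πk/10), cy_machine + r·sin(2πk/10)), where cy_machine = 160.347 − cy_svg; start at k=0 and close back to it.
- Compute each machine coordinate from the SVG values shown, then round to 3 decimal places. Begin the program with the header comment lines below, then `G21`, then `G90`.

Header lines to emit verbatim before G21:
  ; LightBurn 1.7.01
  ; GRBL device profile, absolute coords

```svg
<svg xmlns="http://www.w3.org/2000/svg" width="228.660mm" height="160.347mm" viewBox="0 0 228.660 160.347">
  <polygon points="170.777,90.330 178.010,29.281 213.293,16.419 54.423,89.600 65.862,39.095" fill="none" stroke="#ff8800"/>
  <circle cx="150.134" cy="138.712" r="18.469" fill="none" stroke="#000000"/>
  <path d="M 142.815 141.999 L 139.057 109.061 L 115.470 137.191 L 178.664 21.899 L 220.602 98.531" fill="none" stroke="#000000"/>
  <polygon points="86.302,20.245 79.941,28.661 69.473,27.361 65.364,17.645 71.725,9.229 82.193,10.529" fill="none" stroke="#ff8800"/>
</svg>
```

; LightBurn 1.7.01
; GRBL device profile, absolute coords
G21
G90
G0 X170.777 Y70.017
M4 S199
G1 X178.010 Y131.066 F3709
G1 X213.293 Y143.928
G1 X54.423 Y70.747
G1 X65.862 Y121.252
G1 X170.777 Y70.017
M5
G0 X168.603 Y21.635
M4 S579
G1 X165.076 Y32.491 F1601
G1 X155.841 Y39.200
G1 X144.427 Y39.200
G1 X135.192 Y32.491
G1 X131.665 Y21.635
G1 X135.192 Y10.779
G1 X144.427 Y4.070
G1 X155.841 Y4.070
G1 X165.076 Y10.779
G1 X168.603 Y21.635
M5
G0 X142.815 Y18.348
M4 S579
G1 X139.057 Y51.286 F1601
G1 X115.470 Y23.156
G1 X178.664 Y138.448
G1 X220.602 Y61.816
M5
G0 X86.302 Y140.102
M4 S199
G1 X79.941 Y131.686 F3709
G1 X69.473 Y132.986
G1 X65.364 Y142.702
G1 X71.725 Y151.118
G1 X82.193 Y149.818
G1 X86.302 Y140.102
M5

viewBox `0 0 228.660 160.347` with mm width/height → 1 unit = 1 mm. Flip: y_m = 160.347 − y_svg.

**Shape 1** — `<polygon>` closed polygon, stroke `#ff8800` → engrave (S199, F3709). Machine vertices: (170.777,70.017) → (178.010,131.066) → (213.293,143.928) → (54.423,70.747) → (65.862,121.252) → (170.777,70.017). Closed: final G1 returns to the first vertex.

**Shape 2** — `<circle>` circle, stroke `#000000` → score (S579, F1601). Machine vertices: (168.603,21.635) → (165.076,32.491) → (155.841,39.200) → (144.427,39.200) → (135.192,32.491) → (131.665,21.635) → (135.192,10.779) → (144.427,4.070) → (155.841,4.070) → (165.076,10.779) → (168.603,21.635). Closed: final G1 returns to the first vertex.

**Shape 3** — `<path>` open polyline, stroke `#000000` → score (S579, F1601). Machine vertices: (142.815,18.348) → (139.057,51.286) → (115.470,23.156) → (178.664,138.448) → (220.602,61.816). Open path.

**Shape 4** — `<polygon>` regular polygon, stroke `#ff8800` → engrave (S199, F3709). Machine vertices: (86.302,140.102) → (79.941,131.686) → (69.473,132.986) → (65.364,142.702) → (71.725,151.118) → (82.193,149.818) → (86.302,140.102). Closed: final G1 returns to the first vertex.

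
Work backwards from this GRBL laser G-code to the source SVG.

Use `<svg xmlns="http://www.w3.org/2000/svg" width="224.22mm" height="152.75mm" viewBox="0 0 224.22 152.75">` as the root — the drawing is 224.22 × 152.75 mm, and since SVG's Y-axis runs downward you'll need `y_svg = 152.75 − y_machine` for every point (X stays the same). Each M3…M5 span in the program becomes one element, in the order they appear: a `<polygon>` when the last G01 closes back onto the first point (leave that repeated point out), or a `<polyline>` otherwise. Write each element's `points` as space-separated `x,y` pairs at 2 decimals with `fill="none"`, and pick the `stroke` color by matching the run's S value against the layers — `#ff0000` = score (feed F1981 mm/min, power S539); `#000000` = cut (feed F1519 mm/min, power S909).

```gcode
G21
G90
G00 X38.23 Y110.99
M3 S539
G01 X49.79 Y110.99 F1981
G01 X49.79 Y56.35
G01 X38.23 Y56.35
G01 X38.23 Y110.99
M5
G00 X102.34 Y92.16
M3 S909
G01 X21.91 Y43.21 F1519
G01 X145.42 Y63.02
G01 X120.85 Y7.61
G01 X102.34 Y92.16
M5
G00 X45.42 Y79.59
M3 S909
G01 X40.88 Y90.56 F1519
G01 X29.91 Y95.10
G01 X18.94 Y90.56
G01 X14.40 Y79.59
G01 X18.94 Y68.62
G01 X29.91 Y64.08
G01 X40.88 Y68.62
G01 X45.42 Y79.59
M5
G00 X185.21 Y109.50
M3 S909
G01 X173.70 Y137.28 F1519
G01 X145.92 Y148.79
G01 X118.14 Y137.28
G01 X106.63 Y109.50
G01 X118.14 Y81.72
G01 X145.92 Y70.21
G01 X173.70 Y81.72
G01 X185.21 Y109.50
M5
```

Machine Y-up, SVG Y-down with viewBox height 152.75, so y_svg = 152.75 − y_machine; X carries over.

Run 1: S539 ⇒ score layer `#ff0000`. The run returns to its start, so emit a `<polygon>` with points (Y-flipped): 38.23,41.76 49.79,41.76 49.79,96.40 38.23,96.40.

Run 2: power S909 maps to stroke `#000000` (cut). The run returns to its start, so emit a `<polygon>` with points (Y-flipped): 102.34,60.59 21.91,109.54 145.42,89.73 120.85,145.14.

Run 3: the run's S909 means `#000000` (cut). The run returns to its start, so emit a `<polygon>` with points (Y-flipped): 45.42,73.16 40.88,62.19 29.91,57.65 18.94,62.19 14.40,73.16 18.94,84.13 29.91,88.67 40.88,84.13.

Run 4: the run's S909 means `#000000` (cut). The run returns to its start, so emit a `<polygon>` with points (Y-flipped): 185.21,43.25 173.70,15.47 145.92,3.96 118.14,15.47 106.63,43.25 118.14,71.03 145.92,82.54 173.70,71.03.

<svg xmlns="http://www.w3.org/2000/svg" width="224.22mm" height="152.75mm" viewBox="0 0 224.22 152.75">
  <polygon points="38.23,41.76 49.79,41.76 49.79,96.40 38.23,96.40" fill="none" stroke="#ff0000"/>
  <polygon points="102.34,60.59 21.91,109.54 145.42,89.73 120.85,145.14" fill="none" stroke="#000000"/>
  <polygon points="45.42,73.16 40.88,62.19 29.91,57.65 18.94,62.19 14.40,73.16 18.94,84.13 29.91,88.67 40.88,84.13" fill="none" stroke="#000000"/>
  <polygon points="185.21,43.25 173.70,15.47 145.92,3.96 118.14,15.47 106.63,43.25 118.14,71.03 145.92,82.54 173.70,71.03" fill="none" stroke="#000000"/>
</svg>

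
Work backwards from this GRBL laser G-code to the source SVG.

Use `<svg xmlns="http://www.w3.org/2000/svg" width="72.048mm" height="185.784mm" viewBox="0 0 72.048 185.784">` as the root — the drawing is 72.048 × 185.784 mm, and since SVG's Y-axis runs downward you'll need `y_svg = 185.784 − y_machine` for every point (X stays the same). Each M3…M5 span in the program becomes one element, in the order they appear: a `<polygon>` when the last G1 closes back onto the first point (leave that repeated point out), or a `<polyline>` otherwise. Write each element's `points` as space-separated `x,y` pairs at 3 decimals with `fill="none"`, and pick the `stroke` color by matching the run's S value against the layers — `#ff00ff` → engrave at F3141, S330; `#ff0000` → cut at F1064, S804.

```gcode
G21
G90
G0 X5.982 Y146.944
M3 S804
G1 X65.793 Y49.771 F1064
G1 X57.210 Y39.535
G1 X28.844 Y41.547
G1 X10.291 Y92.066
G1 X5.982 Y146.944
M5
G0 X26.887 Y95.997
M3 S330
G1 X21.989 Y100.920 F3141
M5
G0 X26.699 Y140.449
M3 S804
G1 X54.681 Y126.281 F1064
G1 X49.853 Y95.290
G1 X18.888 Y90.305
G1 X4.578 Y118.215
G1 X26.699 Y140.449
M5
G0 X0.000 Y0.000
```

<svg xmlns="http://www.w3.org/2000/svg" width="72.048mm" height="185.784mm" viewBox="0 0 72.048 185.784">
  <polygon points="5.982,38.840 65.793,136.013 57.210,146.249 28.844,144.237 10.291,93.718" fill="none" stroke="#ff0000"/>
  <polyline points="26.887,89.787 21.989,84.864" fill="none" stroke="#ff00ff"/>
  <polygon points="26.699,45.335 54.681,59.503 49.853,90.494 18.888,95.479 4.578,67.569" fill="none" stroke="#ff0000"/>
</svg>

Machine Y-up, SVG Y-down with viewBox height 185.784, so y_svg = 185.784 − y_machine; X carries over.

Run 1: power S804 maps to stroke `#ff0000` (cut). The run returns to its start, so emit a `<polygon>` with points (Y-flipped): 5.982,38.840 65.793,136.013 57.210,146.249 28.844,144.237 10.291,93.718.

Run 2: the run's S330 means `#ff00ff` (engrave). The run is open, so emit a `<polyline>` with points (Y-flipped): 26.887,89.787 21.989,84.864.

Run 3: power S804 maps to stroke `#ff0000` (cut). The run returns to its start, so emit a `<polygon>` with points (Y-flipped): 26.699,45.335 54.681,59.503 49.853,90.494 18.888,95.479 4.578,67.569.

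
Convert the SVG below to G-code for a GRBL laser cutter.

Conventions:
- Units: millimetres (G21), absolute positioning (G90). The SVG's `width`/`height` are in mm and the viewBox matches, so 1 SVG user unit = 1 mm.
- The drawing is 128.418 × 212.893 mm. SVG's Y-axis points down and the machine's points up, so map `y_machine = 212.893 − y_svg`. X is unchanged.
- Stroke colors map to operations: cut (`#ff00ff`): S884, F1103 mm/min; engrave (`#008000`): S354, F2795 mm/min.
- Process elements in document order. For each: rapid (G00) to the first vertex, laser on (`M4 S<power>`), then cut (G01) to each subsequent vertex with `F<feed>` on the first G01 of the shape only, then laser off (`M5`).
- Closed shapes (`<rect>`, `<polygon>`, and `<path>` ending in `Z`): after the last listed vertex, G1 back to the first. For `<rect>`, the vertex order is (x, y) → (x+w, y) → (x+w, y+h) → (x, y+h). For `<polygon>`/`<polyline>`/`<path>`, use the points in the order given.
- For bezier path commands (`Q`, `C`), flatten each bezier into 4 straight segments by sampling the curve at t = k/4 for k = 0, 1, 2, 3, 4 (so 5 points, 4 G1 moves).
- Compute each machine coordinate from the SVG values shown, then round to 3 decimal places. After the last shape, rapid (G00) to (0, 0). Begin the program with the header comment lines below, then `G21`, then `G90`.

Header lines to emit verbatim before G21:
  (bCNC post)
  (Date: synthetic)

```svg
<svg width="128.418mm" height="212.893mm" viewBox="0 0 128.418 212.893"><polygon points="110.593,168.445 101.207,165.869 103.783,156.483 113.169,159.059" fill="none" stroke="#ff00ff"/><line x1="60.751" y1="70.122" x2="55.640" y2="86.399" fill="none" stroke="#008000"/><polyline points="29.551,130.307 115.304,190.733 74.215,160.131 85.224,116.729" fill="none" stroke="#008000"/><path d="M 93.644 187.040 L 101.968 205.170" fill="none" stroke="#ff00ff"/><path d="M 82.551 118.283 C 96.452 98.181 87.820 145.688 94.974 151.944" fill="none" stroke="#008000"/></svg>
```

(bCNC post)
(Date: synthetic)
G21
G90
G00 X110.593 Y44.448
M4 S884
G01 X101.207 Y47.024 F1103
G01 X103.783 Y56.410
G01 X113.169 Y53.834
G01 X110.593 Y44.448
M5
G00 X60.751 Y142.771
M4 S354
G01 X55.640 Y126.494 F2795
M5
G00 X29.551 Y82.586
M4 S354
G01 X115.304 Y22.160 F2795
G01 X74.215 Y52.762
G01 X85.224 Y96.164
M5
G00 X93.644 Y25.853
M4 S884
G01 X101.968 Y7.723 F1103
M5
G00 X82.551 Y94.610
M4 S354
G01 X89.351 Y98.711 F2795
G01 X91.293 Y87.664
G01 X91.970 Y71.675
G01 X94.974 Y60.949
M5
G00 X0.000 Y0.000

1 u = 1 mm; y_m = 212.893 − y.

[1] `<polygon>` regular polygon, #ff00ff→cut S884 F1103: (110.593,44.448) → (101.207,47.024) → (103.783,56.410) → (113.169,53.834) → (110.593,44.448) (closed)

[2] `<line>` line segment, #008000→engrave S354 F2795: (60.751,142.771) → (55.640,126.494)

[3] `<polyline>` open polyline, #008000→engrave S354 F2795: (29.551,82.586) → (115.304,22.160) → (74.215,52.762) → (85.224,96.164)

[4] `<path>` line segment, #ff00ff→cut S884 F1103: (93.644,25.853) → (101.968,7.723)

[5] `<path>` cubic bezier, #008000→engrave S354 F2795: (82.551,94.610) → (89.351,98.711) → (91.293,87.664) → (91.970,71.675) → (94.974,60.949)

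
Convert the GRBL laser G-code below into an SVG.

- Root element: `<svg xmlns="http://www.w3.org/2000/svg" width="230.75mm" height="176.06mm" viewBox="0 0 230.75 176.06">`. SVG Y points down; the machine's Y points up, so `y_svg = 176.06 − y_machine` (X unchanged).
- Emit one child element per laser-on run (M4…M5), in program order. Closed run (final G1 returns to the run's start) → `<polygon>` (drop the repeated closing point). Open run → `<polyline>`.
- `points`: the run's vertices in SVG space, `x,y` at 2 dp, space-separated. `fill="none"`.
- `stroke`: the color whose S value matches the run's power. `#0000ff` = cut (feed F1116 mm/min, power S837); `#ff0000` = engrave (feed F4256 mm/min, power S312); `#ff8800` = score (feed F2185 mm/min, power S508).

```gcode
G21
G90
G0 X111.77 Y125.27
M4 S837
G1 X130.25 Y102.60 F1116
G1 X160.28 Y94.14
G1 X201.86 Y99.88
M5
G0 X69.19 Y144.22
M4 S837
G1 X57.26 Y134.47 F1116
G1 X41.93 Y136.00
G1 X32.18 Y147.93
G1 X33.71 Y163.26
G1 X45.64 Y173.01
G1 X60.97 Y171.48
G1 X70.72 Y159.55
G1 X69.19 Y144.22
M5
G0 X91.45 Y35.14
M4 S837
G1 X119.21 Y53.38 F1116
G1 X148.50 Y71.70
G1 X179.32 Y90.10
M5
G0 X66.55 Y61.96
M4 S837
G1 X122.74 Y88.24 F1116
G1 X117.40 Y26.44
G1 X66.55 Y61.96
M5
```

Machine Y-up, SVG Y-down with viewBox height 176.06, so y_svg = 176.06 − y_machine; X carries over. Every run uses S837, so all elements get stroke `#0000ff` (cut).

Run 1: The run is open, so emit a `<polyline>` with points (Y-flipped): 111.77,50.79 130.25,73.46 160.28,81.92 201.86,76.18.

Run 2: The run returns to its start, so emit a `<polygon>` with points (Y-flipped): 69.19,31.84 57.26,41.59 41.93,40.06 32.18,28.13 33.71,12.80 45.64,3.05 60.97,4.58 70.72,16.51.

Run 3: The run is open, so emit a `<polyline>` with points (Y-flipped): 91.45,140.92 119.21,122.68 148.50,104.36 179.32,85.96.

Run 4: The run returns to its start, so emit a `<polygon>` with points (Y-flipped): 66.55,114.10 122.74,87.82 117.40,149.62.

<svg xmlns="http://www.w3.org/2000/svg" width="230.75mm" height="176.06mm" viewBox="0 0 230.75 176.06">
  <polyline points="111.77,50.79 130.25,73.46 160.28,81.92 201.86,76.18" fill="none" stroke="#0000ff"/>
  <polygon points="69.19,31.84 57.26,41.59 41.93,40.06 32.18,28.13 33.71,12.80 45.64,3.05 60.97,4.58 70.72,16.51" fill="none" stroke="#0000ff"/>
  <polyline points="91.45,140.92 119.21,122.68 148.50,104.36 179.32,85.96" fill="none" stroke="#0000ff"/>
  <polygon points="66.55,114.10 122.74,87.82 117.40,149.62" fill="none" stroke="#0000ff"/>
</svg>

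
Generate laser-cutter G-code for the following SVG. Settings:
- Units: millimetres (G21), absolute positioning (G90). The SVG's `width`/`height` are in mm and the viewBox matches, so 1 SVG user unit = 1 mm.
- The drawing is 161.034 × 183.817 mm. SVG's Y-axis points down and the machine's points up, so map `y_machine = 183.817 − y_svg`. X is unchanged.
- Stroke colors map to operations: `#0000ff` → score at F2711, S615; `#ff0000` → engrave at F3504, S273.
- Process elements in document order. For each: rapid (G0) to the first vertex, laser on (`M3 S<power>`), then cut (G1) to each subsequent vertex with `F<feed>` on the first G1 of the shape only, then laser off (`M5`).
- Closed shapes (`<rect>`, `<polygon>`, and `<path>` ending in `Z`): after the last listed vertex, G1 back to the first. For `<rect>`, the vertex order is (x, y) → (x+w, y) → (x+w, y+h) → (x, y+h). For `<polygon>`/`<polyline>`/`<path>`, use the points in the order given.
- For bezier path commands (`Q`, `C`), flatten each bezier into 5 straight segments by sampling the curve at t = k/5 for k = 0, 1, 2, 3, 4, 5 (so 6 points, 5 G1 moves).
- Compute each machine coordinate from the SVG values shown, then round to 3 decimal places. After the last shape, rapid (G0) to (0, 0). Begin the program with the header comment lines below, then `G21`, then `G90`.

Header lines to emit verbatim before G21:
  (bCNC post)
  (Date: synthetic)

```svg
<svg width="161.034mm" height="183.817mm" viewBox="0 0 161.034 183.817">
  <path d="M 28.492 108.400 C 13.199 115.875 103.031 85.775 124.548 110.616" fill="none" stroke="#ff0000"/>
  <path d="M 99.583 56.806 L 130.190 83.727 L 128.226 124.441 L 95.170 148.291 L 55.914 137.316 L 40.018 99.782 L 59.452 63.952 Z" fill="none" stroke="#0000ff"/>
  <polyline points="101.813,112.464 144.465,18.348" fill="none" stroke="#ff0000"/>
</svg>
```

Since the viewBox matches the mm dimensions, user units are millimetres directly. The only transform is the Y-flip y_m = 183.817 − y_svg.

Shape 1 is a cubic bezier drawn with `<path>`. Its stroke #ff0000 means engrave at S273, F3504. After flipping Y the toolpath is (28.492,75.417) → (30.544,74.701) → (49.500,78.562) → (77.037,82.560) → (104.828,82.253) → (124.548,73.201).

Shape 2 is a regular polygon drawn with `<path>`. Its stroke #0000ff means score at S615, F2711. After flipping Y the toolpath is (99.583,127.011) → (130.190,100.090) → (128.226,59.376) → (95.170,35.526) → (55.914,46.501) → (40.018,84.035) → (59.452,119.865) → (99.583,127.011), returning to the start.

Shape 3 is a line segment drawn with `<polyline>`. Its stroke #ff0000 means engrave at S273, F3504. After flipping Y the toolpath is (101.813,71.353) → (144.465,165.469).

(bCNC post)
(Date: synthetic)
G21
G90
G0 X28.492 Y75.417
M3 S273
G1 X30.544 Y74.701 F3504
G1 X49.500 Y78.562
G1 X77.037 Y82.560
G1 X104.828 Y82.253
G1 X124.548 Y73.201
M5
G0 X99.583 Y127.011
M3 S615
G1 X130.190 Y100.090 F2711
G1 X128.226 Y59.376
G1 X95.170 Y35.526
G1 X55.914 Y46.501
G1 X40.018 Y84.035
G1 X59.452 Y119.865
G1 X99.583 Y127.011
M5
G0 X101.813 Y71.353
M3 S273
G1 X144.465 Y165.469 F3504
M5
G0 X0.000 Y0.000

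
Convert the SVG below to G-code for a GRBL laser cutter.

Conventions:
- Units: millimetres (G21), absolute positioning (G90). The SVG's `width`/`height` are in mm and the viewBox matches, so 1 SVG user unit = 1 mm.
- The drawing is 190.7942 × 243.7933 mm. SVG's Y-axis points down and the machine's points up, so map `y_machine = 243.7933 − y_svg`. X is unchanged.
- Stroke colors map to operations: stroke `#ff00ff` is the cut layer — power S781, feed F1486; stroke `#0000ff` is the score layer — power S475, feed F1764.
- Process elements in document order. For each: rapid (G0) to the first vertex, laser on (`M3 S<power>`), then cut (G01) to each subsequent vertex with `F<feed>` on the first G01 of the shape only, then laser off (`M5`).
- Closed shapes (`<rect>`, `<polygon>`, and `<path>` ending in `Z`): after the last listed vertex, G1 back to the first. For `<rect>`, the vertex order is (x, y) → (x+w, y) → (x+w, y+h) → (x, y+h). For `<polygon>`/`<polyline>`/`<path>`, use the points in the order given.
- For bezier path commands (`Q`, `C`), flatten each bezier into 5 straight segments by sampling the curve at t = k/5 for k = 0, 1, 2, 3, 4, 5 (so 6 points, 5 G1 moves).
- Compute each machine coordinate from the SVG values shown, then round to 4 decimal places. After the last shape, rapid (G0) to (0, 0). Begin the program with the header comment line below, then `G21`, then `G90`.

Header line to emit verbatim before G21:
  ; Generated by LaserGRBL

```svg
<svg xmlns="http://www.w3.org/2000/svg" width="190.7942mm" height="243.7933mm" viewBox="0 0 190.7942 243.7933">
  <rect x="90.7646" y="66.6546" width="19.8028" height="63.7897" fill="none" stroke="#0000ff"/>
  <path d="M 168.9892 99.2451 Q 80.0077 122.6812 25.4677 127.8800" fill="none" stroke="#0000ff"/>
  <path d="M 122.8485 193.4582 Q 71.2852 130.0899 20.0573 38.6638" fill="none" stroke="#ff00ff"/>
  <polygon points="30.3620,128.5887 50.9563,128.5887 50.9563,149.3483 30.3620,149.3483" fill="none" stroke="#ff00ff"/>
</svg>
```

viewBox `0 0 190.7942 243.7933` with mm width/height → 1 unit = 1 mm. Flip: y_m = 243.7933 − y_svg.

**Shape 1** — `<rect>` rectangle, stroke `#0000ff` → score (S475, F1764). Machine vertices: (90.7646,177.1387) → (110.5674,177.1387) → (110.5674,113.3490) → (90.7646,113.3490) → (90.7646,177.1387). Closed: final G1 returns to the first vertex.

**Shape 2** — `<path>` quadratic bezier, stroke `#0000ff` → score (S475, F1764). Control points (SVG): P0=(168.9892,99.2451), P1=(80.0077,122.6812), P2=(25.4677,127.8800); sampled at t=k/5. Machine vertices: (168.9892,144.5482) → (134.7743,135.9033) → (103.3146,128.7173) → (74.6103,122.9903) → (48.6614,118.7223) → (25.4677,115.9133). Open path.

**Shape 3** — `<path>` quadratic bezier, stroke `#ff00ff` → cut (S781, F1486). Control points (SVG): P0=(122.8485,193.4582), P1=(71.2852,130.0899), P2=(20.0573,38.6638); sampled at t=k/5. Machine vertices: (122.8485,50.3351) → (102.2366,76.8047) → (81.6515,105.5190) → (61.0933,136.4779) → (40.5619,169.6814) → (20.0573,205.1295). Open path.

**Shape 4** — `<polygon>` rectangle, stroke `#ff00ff` → cut (S781, F1486). Machine vertices: (30.3620,115.2046) → (50.9563,115.2046) → (50.9563,94.4450) → (30.3620,94.4450) → (30.3620,115.2046). Closed: final G1 returns to the first vertex.

; Generated by LaserGRBL
G21
G90
G0 X90.7646 Y177.1387
M3 S475
G01 X110.5674 Y177.1387 F1764
G01 X110.5674 Y113.3490
G01 X90.7646 Y113.3490
G01 X90.7646 Y177.1387
M5
G0 X168.9892 Y144.5482
M3 S475
G01 X134.7743 Y135.9033 F1764
G01 X103.3146 Y128.7173
G01 X74.6103 Y122.9903
G01 X48.6614 Y118.7223
G01 X25.4677 Y115.9133
M5
G0 X122.8485 Y50.3351
M3 S781
G01 X102.2366 Y76.8047 F1486
G01 X81.6515 Y105.5190
G01 X61.0933 Y136.4779
G01 X40.5619 Y169.6814
G01 X20.0573 Y205.1295
M5
G0 X30.3620 Y115.2046
M3 S781
G01 X50.9563 Y115.2046 F1486
G01 X50.9563 Y94.4450
G01 X30.3620 Y94.4450
G01 X30.3620 Y115.2046
M5
G0 X0.0000 Y0.0000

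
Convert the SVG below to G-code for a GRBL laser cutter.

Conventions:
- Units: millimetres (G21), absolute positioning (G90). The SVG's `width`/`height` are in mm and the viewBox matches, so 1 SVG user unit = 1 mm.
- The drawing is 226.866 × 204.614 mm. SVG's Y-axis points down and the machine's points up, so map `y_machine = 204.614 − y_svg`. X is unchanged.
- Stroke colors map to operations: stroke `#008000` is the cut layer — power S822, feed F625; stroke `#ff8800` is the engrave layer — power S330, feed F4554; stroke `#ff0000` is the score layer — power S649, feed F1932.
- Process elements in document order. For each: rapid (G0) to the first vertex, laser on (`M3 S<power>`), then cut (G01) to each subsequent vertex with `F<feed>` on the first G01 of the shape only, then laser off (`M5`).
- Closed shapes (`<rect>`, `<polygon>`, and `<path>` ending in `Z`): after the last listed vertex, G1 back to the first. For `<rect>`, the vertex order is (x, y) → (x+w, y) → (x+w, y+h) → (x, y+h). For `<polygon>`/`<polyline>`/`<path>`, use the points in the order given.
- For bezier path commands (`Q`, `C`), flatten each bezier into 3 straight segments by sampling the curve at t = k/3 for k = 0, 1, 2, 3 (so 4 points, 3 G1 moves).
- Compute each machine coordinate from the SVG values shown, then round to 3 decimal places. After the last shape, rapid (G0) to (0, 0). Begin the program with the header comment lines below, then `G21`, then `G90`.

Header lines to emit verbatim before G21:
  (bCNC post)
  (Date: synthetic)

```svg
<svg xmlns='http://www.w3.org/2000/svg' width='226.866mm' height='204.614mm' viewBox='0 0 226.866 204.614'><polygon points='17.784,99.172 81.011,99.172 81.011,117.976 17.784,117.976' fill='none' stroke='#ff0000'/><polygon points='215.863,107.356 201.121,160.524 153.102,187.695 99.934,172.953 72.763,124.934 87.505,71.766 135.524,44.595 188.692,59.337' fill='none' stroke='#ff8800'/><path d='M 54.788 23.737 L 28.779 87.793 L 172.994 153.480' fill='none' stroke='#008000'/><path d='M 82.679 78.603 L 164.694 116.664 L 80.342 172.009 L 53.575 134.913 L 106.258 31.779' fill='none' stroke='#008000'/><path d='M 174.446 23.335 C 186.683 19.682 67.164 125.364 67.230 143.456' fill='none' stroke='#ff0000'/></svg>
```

(bCNC post)
(Date: synthetic)
G21
G90
G0 X17.784 Y105.442
M3 S649
G01 X81.011 Y105.442 F1932
G01 X81.011 Y86.638
G01 X17.784 Y86.638
G01 X17.784 Y105.442
M5
G0 X215.863 Y97.258
M3 S330
G01 X201.121 Y44.090 F4554
G01 X153.102 Y16.919
G01 X99.934 Y31.661
G01 X72.763 Y79.680
G01 X87.505 Y132.848
G01 X135.524 Y160.019
G01 X188.692 Y145.277
G01 X215.863 Y97.258
M5
G0 X54.788 Y180.877
M3 S822
G01 X28.779 Y116.821 F625
G01 X172.994 Y51.134
M5
G0 X82.679 Y126.011
M3 S822
G01 X164.694 Y87.950 F625
G01 X80.342 Y32.605
G01 X53.575 Y69.701
G01 X106.258 Y172.835
M5
G0 X174.446 Y181.279
M3 S649
G01 X152.073 Y155.781 F1932
G01 X97.717 Y101.153
G01 X67.230 Y61.158
M5
G0 X0.000 Y0.000

Since the viewBox matches the mm dimensions, user units are millimetres directly. The only transform is the Y-flip y_m = 204.614 − y_svg.

Shape 1 is a rectangle drawn with `<polygon>`. Its stroke #ff0000 means score at S649, F1932. After flipping Y the toolpath is (17.784,105.442) → (81.011,105.442) → (81.011,86.638) → (17.784,86.638) → (17.784,105.442), returning to the start.

Shape 2 is a regular polygon drawn with `<polygon>`. Its stroke #ff8800 means engrave at S330, F4554. After flipping Y the toolpath is (215.863,97.258) → (201.121,44.090) → (153.102,16.919) → (99.934,31.661) → (72.763,79.680) → (87.505,132.848) → (135.524,160.019) → (188.692,145.277) → (215.863,97.258), returning to the start.

Shape 3 is a open polyline drawn with `<path>`. Its stroke #008000 means cut at S822, F625. After flipping Y the toolpath is (54.788,180.877) → (28.779,116.821) → (172.994,51.134).

Shape 4 is a open polyline drawn with `<path>`. Its stroke #008000 means cut at S822, F625. After flipping Y the toolpath is (82.679,126.011) → (164.694,87.950) → (80.342,32.605) → (53.575,69.701) → (106.258,172.835).

Shape 5 is a cubic bezier drawn with `<path>`. Its stroke #ff0000 means score at S649, F1932. After flipping Y the toolpath is (174.446,181.279) → (152.073,155.781) → (97.717,101.153) → (67.230,61.158).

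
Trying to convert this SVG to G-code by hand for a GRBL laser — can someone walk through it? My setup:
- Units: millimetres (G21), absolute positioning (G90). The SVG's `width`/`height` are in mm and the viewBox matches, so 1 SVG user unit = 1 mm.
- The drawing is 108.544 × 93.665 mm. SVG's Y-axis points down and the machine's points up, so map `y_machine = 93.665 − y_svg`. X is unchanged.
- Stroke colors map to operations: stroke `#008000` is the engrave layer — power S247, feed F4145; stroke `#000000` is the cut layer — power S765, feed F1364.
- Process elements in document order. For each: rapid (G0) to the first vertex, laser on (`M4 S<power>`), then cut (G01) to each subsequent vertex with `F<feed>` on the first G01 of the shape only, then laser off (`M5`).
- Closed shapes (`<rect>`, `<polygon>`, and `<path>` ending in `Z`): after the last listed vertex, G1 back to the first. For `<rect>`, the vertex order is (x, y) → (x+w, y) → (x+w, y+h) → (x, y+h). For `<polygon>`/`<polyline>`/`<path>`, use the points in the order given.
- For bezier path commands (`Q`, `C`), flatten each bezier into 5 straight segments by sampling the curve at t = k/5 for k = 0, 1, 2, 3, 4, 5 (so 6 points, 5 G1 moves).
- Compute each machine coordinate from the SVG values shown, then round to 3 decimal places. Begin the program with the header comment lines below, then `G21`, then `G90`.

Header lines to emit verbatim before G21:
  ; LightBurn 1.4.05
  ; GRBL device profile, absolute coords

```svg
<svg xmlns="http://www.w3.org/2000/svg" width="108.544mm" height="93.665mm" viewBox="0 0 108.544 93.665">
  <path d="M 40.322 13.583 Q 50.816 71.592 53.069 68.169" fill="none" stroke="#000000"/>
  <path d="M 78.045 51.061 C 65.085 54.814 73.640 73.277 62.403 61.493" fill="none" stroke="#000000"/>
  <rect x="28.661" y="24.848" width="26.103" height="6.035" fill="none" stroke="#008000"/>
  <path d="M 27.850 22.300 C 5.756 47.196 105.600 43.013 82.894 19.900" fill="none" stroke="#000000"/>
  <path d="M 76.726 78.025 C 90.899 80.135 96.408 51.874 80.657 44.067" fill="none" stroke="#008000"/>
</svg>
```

1 u = 1 mm; y_m = 93.665 − y.

[1] `<path>` quadratic bezier, #000000→cut S765 F1364: (40.322,80.082) → (44.190,59.336) → (47.399,43.504) → (49.948,32.587) → (51.838,26.584) → (53.069,25.496)

[2] `<path>` cubic bezier, #000000→cut S765 F1364: (78.045,42.604) → (72.520,38.947) → (70.177,33.917) → (69.031,29.673) → (67.101,28.372) → (62.403,32.172)

[3] `<rect>` rectangle, #008000→engrave S247 F4145: (28.661,68.817) → (54.764,68.817) → (54.764,62.782) → (28.661,62.782) → (28.661,68.817) (closed)

[4] `<path>` cubic bezier, #000000→cut S765 F1364: (27.850,71.365) → (27.270,59.836) → (44.220,54.798) → (66.964,55.765) → (83.768,62.250) → (82.894,73.765)

[5] `<path>` cubic bezier, #008000→engrave S247 F4145: (76.726,15.640) → (84.089,17.612) → (88.769,24.433) → (90.160,33.664) → (87.657,42.866) → (80.657,49.598)

; LightBurn 1.4.05
; GRBL device profile, absolute coords
G21
G90
G0 X40.322 Y80.082
M4 S765
G01 X44.190 Y59.336 F1364
G01 X47.399 Y43.504
G01 X49.948 Y32.587
G01 X51.838 Y26.584
G01 X53.069 Y25.496
M5
G0 X78.045 Y42.604
M4 S765
G01 X72.520 Y38.947 F1364
G01 X70.177 Y33.917
G01 X69.031 Y29.673
G01 X67.101 Y28.372
G01 X62.403 Y32.172
M5
G0 X28.661 Y68.817
M4 S247
G01 X54.764 Y68.817 F4145
G01 X54.764 Y62.782
G01 X28.661 Y62.782
G01 X28.661 Y68.817
M5
G0 X27.850 Y71.365
M4 S765
G01 X27.270 Y59.836 F1364
G01 X44.220 Y54.798
G01 X66.964 Y55.765
G01 X83.768 Y62.250
G01 X82.894 Y73.765
M5
G0 X76.726 Y15.640
M4 S247
G01 X84.089 Y17.612 F4145
G01 X88.769 Y24.433
G01 X90.160 Y33.664
G01 X87.657 Y42.866
G01 X80.657 Y49.598
M5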